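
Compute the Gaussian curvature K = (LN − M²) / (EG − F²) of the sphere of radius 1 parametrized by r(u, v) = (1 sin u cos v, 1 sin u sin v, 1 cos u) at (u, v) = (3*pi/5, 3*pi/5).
K = 1

Coefficients of the first fundamental form: E = 1, F = 0, G = sin(u)^2.
Coefficients of the second fundamental form: L = -sin(u)/Abs(sin(u)), M = 0, N = -sin(u)^3/Abs(sin(u)).
Assemble K = (LN − M²)/(EG − F²) = 1. At (u, v) = (3*pi/5, 3*pi/5): K = 1.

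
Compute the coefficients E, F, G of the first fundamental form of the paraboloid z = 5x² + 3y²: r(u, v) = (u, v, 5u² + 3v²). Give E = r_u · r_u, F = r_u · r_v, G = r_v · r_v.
E = 100*u^2 + 1;  F = 60*u*v;  G = 36*v^2 + 1

Compute partials: r_u = (1, 0, 10*u), r_v = (0, 1, 6*v). Then
  E = r_u · r_u = 100*u^2 + 1,
  F = r_u · r_v = 60*u*v,
  G = r_v · r_v = 36*v^2 + 1.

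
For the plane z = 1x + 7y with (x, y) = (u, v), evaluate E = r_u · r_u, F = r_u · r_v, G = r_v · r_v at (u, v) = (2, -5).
E = 2;  F = 7;  G = 50

Partials: r_u = (1, 0, 1), r_v = (0, 1, 7). As functions of (u, v):
  E = r_u · r_u = 2,
  F = r_u · r_v = 7,
  G = r_v · r_v = 50.
Evaluating at (u, v) = (2, -5): E = 2, F = 7, G = 50.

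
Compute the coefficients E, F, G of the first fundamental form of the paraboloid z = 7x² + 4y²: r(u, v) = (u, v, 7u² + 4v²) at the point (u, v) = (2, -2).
E = 785;  F = -448;  G = 257

Partials: r_u = (1, 0, 14*u), r_v = (0, 1, 8*v). As functions of (u, v):
  E = r_u · r_u = 196*u^2 + 1,
  F = r_u · r_v = 112*u*v,
  G = r_v · r_v = 64*v^2 + 1.
Evaluating at (u, v) = (2, -2): E = 785, F = -448, G = 257.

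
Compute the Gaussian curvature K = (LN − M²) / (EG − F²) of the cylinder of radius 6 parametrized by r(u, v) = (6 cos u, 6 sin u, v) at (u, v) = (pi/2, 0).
K = 0

Coefficients of the first fundamental form: E = 36, F = 0, G = 1.
Coefficients of the second fundamental form: L = -6, M = 0, N = 0.
Assemble K = (LN − M²)/(EG − F²) = 0. At (u, v) = (pi/2, 0): K = 0.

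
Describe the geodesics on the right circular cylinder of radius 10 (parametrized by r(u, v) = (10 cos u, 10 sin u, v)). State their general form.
The cylinder is flat (K = 0) and locally isometric to the plane via the development (u, v) ↦ (10 u, v). Geodesics are the pre-images of straight lines: circles (v constant), vertical lines (u constant), and helices (v = c · u + d) for constants c, d.

A right cylinder has E = 10², F = 0, G = 1, so EG − F² = 10², and L = −10, M = N = 0, giving K = (LN − M²)/(EG − F²) = 0 everywhere. A flat surface is locally isometric to the Euclidean plane via the map (u, v) ↦ (10 u, v). Straight lines in the (x̃, ỹ) plane pull back to: (a) horizontal circles (v = const), (b) vertical generators (u = const), and (c) helices (10 u tan θ = v, i.e. v = c · u + d).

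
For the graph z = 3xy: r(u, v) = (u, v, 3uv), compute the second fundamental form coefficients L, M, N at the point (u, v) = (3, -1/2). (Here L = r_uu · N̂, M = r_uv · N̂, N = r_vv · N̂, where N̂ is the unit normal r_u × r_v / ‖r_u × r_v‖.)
L = 0;  M = 6*sqrt(337)/337;  N = 0

Compute the unit normal N̂(u, v) = (-3*v/sqrt(9*u^2 + 9*v^2 + 1), -3*u/sqrt(9*u^2 + 9*v^2 + 1), 1/sqrt(9*u^2 + 9*v^2 + 1)), and the second partials r_uu, r_uv, r_vv. Take dot products:
  L(u, v) = r_uu · N̂ = 0,
  M(u, v) = r_uv · N̂ = 3/sqrt(9*u^2 + 9*v^2 + 1),
  N(u, v) = r_vv · N̂ = 0.
Evaluating at (u, v) = (3, -1/2):
  L = 0, M = 6*sqrt(337)/337, N = 0.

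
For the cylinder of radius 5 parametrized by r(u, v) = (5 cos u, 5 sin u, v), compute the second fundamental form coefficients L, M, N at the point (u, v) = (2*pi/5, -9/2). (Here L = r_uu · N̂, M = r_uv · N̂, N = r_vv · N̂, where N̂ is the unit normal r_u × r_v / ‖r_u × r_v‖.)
L = -5;  M = 0;  N = 0

Compute the unit normal N̂(u, v) = (cos(u), sin(u), 0), and the second partials r_uu, r_uv, r_vv. Take dot products:
  L(u, v) = r_uu · N̂ = -5,
  M(u, v) = r_uv · N̂ = 0,
  N(u, v) = r_vv · N̂ = 0.
Evaluating at (u, v) = (2*pi/5, -9/2):
  L = -5, M = 0, N = 0.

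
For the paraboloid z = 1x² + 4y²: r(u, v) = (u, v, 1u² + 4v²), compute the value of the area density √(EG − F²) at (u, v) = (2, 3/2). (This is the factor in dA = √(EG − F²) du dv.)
√(EG − F²)|_{(2, 3/2)} = sqrt(161)

E = 4*u^2 + 1, F = 16*u*v, G = 64*v^2 + 1, so EG − F² = 4*u^2 + 64*v^2 + 1. Taking the positive square root: √(EG − F²) = sqrt(4*u^2 + 64*v^2 + 1). At (u, v) = (2, 3/2): sqrt(161).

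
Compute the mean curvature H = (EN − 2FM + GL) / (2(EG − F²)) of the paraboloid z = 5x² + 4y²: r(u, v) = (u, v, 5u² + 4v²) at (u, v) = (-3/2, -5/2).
H = 2909*sqrt(626)/391876

With E = 100*u^2 + 1, F = 80*u*v, G = 64*v^2 + 1, L = 10/sqrt(100*u^2 + 64*v^2 + 1), M = 0, N = 8/sqrt(100*u^2 + 64*v^2 + 1), assemble
  H = (EN − 2FM + GL) / (2(EG − F²)) = (400*u^2 + 320*v^2 + 9)/(100*u^2 + 64*v^2 + 1)^(3/2).
At (u, v) = (-3/2, -5/2): H = 2909*sqrt(626)/391876.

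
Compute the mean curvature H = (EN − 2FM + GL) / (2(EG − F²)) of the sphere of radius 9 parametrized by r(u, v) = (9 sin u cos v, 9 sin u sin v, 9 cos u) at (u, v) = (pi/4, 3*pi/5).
H = -1/9

With E = 81, F = 0, G = 81*sin(u)^2, L = -9*sin(u)/Abs(sin(u)), M = 0, N = -9*sin(u)^3/Abs(sin(u)), assemble
  H = (EN − 2FM + GL) / (2(EG − F²)) = -sin(u)/(9*Abs(sin(u))).
At (u, v) = (pi/4, 3*pi/5): H = -1/9.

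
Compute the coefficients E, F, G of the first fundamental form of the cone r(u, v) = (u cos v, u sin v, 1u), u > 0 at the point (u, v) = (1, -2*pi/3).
E = 2;  F = 0;  G = 1

Partials: r_u = (cos(v), sin(v), 1), r_v = (-u*sin(v), u*cos(v), 0). As functions of (u, v):
  E = r_u · r_u = 2,
  F = r_u · r_v = 0,
  G = r_v · r_v = u^2.
Evaluating at (u, v) = (1, -2*pi/3): E = 2, F = 0, G = 1.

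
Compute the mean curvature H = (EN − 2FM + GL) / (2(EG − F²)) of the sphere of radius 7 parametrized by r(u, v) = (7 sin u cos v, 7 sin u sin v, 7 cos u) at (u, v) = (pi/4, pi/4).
H = -1/7

With E = 49, F = 0, G = 49*sin(u)^2, L = -7*sin(u)/Abs(sin(u)), M = 0, N = -7*sin(u)^3/Abs(sin(u)), assemble
  H = (EN − 2FM + GL) / (2(EG − F²)) = -sin(u)/(7*Abs(sin(u))).
At (u, v) = (pi/4, pi/4): H = -1/7.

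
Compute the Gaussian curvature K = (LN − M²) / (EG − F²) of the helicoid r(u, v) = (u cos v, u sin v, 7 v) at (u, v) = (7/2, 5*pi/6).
K = -16/1225

Coefficients of the first fundamental form: E = 1, F = 0, G = u^2 + 49.
Coefficients of the second fundamental form: L = 0, M = -7/sqrt(u^2 + 49), N = 0.
Assemble K = (LN − M²)/(EG − F²) = -49/(u^2 + 49)^2. At (u, v) = (7/2, 5*pi/6): K = -16/1225.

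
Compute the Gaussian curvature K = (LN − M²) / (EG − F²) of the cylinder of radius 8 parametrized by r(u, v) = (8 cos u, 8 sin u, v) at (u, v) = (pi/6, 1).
K = 0

Coefficients of the first fundamental form: E = 64, F = 0, G = 1.
Coefficients of the second fundamental form: L = -8, M = 0, N = 0.
Assemble K = (LN − M²)/(EG − F²) = 0. At (u, v) = (pi/6, 1): K = 0.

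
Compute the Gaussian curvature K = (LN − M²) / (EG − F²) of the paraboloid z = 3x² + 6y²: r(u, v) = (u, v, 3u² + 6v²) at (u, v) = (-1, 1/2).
K = 72/5329

Coefficients of the first fundamental form: E = 36*u^2 + 1, F = 72*u*v, G = 144*v^2 + 1.
Coefficients of the second fundamental form: L = 6/sqrt(36*u^2 + 144*v^2 + 1), M = 0, N = 12/sqrt(36*u^2 + 144*v^2 + 1).
Assemble K = (LN − M²)/(EG − F²) = 72/(1296*u^4 + 10368*u^2*v^2 + 72*u^2 + 20736*v^4 + 288*v^2 + 1). At (u, v) = (-1, 1/2): K = 72/5329.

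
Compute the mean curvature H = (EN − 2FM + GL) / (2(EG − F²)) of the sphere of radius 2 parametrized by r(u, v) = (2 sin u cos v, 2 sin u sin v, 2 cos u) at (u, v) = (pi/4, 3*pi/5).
H = -1/2

With E = 4, F = 0, G = 4*sin(u)^2, L = -2*sin(u)/Abs(sin(u)), M = 0, N = -2*sin(u)^3/Abs(sin(u)), assemble
  H = (EN − 2FM + GL) / (2(EG − F²)) = -sin(u)/(2*Abs(sin(u))).
At (u, v) = (pi/4, 3*pi/5): H = -1/2.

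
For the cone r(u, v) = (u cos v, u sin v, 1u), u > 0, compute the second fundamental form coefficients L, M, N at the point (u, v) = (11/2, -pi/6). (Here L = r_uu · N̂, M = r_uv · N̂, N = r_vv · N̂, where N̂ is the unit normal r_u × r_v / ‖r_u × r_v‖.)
L = 0;  M = 0;  N = 11*sqrt(2)/4

Compute the unit normal N̂(u, v) = (-sqrt(2)*u*cos(v)/(2*Abs(u)), -sqrt(2)*u*sin(v)/(2*Abs(u)), sqrt(2)*u/(2*Abs(u))), and the second partials r_uu, r_uv, r_vv. Take dot products:
  L(u, v) = r_uu · N̂ = 0,
  M(u, v) = r_uv · N̂ = 0,
  N(u, v) = r_vv · N̂ = sqrt(2)*u^2/(2*Abs(u)).
Evaluating at (u, v) = (11/2, -pi/6):
  L = 0, M = 0, N = 11*sqrt(2)/4.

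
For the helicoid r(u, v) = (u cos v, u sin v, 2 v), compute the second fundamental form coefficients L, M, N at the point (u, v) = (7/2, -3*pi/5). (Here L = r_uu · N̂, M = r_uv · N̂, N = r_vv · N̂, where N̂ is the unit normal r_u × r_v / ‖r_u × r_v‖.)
L = 0;  M = -4*sqrt(65)/65;  N = 0

Compute the unit normal N̂(u, v) = (2*sin(v)/sqrt(u^2 + 4), -2*cos(v)/sqrt(u^2 + 4), u/sqrt(u^2 + 4)), and the second partials r_uu, r_uv, r_vv. Take dot products:
  L(u, v) = r_uu · N̂ = 0,
  M(u, v) = r_uv · N̂ = -2/sqrt(u^2 + 4),
  N(u, v) = r_vv · N̂ = 0.
Evaluating at (u, v) = (7/2, -3*pi/5):
  L = 0, M = -4*sqrt(65)/65, N = 0.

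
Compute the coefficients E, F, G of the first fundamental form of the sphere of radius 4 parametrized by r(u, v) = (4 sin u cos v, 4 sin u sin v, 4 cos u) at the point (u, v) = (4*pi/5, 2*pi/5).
E = 16;  F = 0;  G = 10 - 2*sqrt(5)

Partials: r_u = (4*cos(u)*cos(v), 4*sin(v)*cos(u), -4*sin(u)), r_v = (-4*sin(u)*sin(v), 4*sin(u)*cos(v), 0). As functions of (u, v):
  E = r_u · r_u = 16,
  F = r_u · r_v = 0,
  G = r_v · r_v = 16*sin(u)^2.
Evaluating at (u, v) = (4*pi/5, 2*pi/5): E = 16, F = 0, G = 10 - 2*sqrt(5).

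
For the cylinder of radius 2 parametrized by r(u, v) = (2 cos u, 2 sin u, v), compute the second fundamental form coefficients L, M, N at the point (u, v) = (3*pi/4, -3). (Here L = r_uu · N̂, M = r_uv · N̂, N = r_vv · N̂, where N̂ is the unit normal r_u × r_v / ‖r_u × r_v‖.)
L = -2;  M = 0;  N = 0

Compute the unit normal N̂(u, v) = (cos(u), sin(u), 0), and the second partials r_uu, r_uv, r_vv. Take dot products:
  L(u, v) = r_uu · N̂ = -2,
  M(u, v) = r_uv · N̂ = 0,
  N(u, v) = r_vv · N̂ = 0.
Evaluating at (u, v) = (3*pi/4, -3):
  L = -2, M = 0, N = 0.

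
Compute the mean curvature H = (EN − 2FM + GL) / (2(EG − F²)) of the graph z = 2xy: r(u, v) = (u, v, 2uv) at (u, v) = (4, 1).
H = -32*sqrt(69)/4761

With E = 4*v^2 + 1, F = 4*u*v, G = 4*u^2 + 1, L = 0, M = 2/sqrt(4*u^2 + 4*v^2 + 1), N = 0, assemble
  H = (EN − 2FM + GL) / (2(EG − F²)) = -8*u*v/(4*u^2 + 4*v^2 + 1)^(3/2).
At (u, v) = (4, 1): H = -32*sqrt(69)/4761.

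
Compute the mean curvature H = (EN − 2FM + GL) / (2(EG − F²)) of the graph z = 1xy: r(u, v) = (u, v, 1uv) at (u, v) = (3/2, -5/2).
H = 15*sqrt(38)/722

With E = v^2 + 1, F = u*v, G = u^2 + 1, L = 0, M = 1/sqrt(u^2 + v^2 + 1), N = 0, assemble
  H = (EN − 2FM + GL) / (2(EG − F²)) = -u*v/(u^2 + v^2 + 1)^(3/2).
At (u, v) = (3/2, -5/2): H = 15*sqrt(38)/722.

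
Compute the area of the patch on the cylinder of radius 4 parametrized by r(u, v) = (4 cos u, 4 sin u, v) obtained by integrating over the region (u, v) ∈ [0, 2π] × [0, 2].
Area = 16*pi

Area = ∫∫ √(EG − F²) du dv with √(EG − F²) = 4. Integrating over [0, 2π] × [0, 2] gives 16*pi.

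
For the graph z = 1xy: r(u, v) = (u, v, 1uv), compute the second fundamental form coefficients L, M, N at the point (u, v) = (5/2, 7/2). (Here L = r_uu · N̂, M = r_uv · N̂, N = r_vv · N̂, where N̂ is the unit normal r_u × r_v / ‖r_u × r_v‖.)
L = 0;  M = sqrt(78)/39;  N = 0

Compute the unit normal N̂(u, v) = (-v/sqrt(u^2 + v^2 + 1), -u/sqrt(u^2 + v^2 + 1), 1/sqrt(u^2 + v^2 + 1)), and the second partials r_uu, r_uv, r_vv. Take dot products:
  L(u, v) = r_uu · N̂ = 0,
  M(u, v) = r_uv · N̂ = 1/sqrt(u^2 + v^2 + 1),
  N(u, v) = r_vv · N̂ = 0.
Evaluating at (u, v) = (5/2, 7/2):
  L = 0, M = sqrt(78)/39, N = 0.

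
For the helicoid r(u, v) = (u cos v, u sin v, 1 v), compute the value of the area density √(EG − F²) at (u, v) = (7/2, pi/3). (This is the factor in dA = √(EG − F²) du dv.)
√(EG − F²)|_{(7/2, pi/3)} = sqrt(53)/2

E = 1, F = 0, G = u^2 + 1, so EG − F² = u^2 + 1. Taking the positive square root: √(EG − F²) = sqrt(u^2 + 1). At (u, v) = (7/2, pi/3): sqrt(53)/2.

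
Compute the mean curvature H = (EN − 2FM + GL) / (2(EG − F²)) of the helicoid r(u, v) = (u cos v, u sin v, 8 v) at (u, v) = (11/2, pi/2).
H = 0

With E = 1, F = 0, G = u^2 + 64, L = 0, M = -8/sqrt(u^2 + 64), N = 0, assemble
  H = (EN − 2FM + GL) / (2(EG − F²)) = 0.
At (u, v) = (11/2, pi/2): H = 0.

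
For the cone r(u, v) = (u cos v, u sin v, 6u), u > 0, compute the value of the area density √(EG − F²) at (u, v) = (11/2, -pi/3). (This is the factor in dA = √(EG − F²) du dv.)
√(EG − F²)|_{(11/2, -pi/3)} = 11*sqrt(37)/2

E = 37, F = 0, G = u^2, so EG − F² = 37*u^2. Taking the positive square root: √(EG − F²) = sqrt(37)*Abs(u). At (u, v) = (11/2, -pi/3): 11*sqrt(37)/2.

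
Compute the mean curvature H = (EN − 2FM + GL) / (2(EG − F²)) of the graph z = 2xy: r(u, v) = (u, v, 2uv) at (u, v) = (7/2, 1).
H = -7*sqrt(6)/243

With E = 4*v^2 + 1, F = 4*u*v, G = 4*u^2 + 1, L = 0, M = 2/sqrt(4*u^2 + 4*v^2 + 1), N = 0, assemble
  H = (EN − 2FM + GL) / (2(EG − F²)) = -8*u*v/(4*u^2 + 4*v^2 + 1)^(3/2).
At (u, v) = (7/2, 1): H = -7*sqrt(6)/243.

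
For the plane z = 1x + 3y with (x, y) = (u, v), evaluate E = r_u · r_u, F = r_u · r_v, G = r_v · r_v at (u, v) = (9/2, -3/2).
E = 2;  F = 3;  G = 10

Partials: r_u = (1, 0, 1), r_v = (0, 1, 3). As functions of (u, v):
  E = r_u · r_u = 2,
  F = r_u · r_v = 3,
  G = r_v · r_v = 10.
Evaluating at (u, v) = (9/2, -3/2): E = 2, F = 3, G = 10.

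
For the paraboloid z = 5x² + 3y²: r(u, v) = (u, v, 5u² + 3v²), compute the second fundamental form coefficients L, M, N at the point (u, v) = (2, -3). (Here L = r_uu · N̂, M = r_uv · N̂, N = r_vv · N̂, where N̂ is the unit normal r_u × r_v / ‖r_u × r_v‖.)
L = 2*sqrt(29)/29;  M = 0;  N = 6*sqrt(29)/145

Compute the unit normal N̂(u, v) = (-10*u/sqrt(100*u^2 + 36*v^2 + 1), -6*v/sqrt(100*u^2 + 36*v^2 + 1), 1/sqrt(100*u^2 + 36*v^2 + 1)), and the second partials r_uu, r_uv, r_vv. Take dot products:
  L(u, v) = r_uu · N̂ = 10/sqrt(100*u^2 + 36*v^2 + 1),
  M(u, v) = r_uv · N̂ = 0,
  N(u, v) = r_vv · N̂ = 6/sqrt(100*u^2 + 36*v^2 + 1).
Evaluating at (u, v) = (2, -3):
  L = 2*sqrt(29)/29, M = 0, N = 6*sqrt(29)/145.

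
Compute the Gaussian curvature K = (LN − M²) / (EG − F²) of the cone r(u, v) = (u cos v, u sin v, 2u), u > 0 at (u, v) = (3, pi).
K = 0

Coefficients of the first fundamental form: E = 5, F = 0, G = u^2.
Coefficients of the second fundamental form: L = 0, M = 0, N = 2*sqrt(5)*u^2/(5*Abs(u)).
Assemble K = (LN − M²)/(EG − F²) = 0. At (u, v) = (3, pi): K = 0.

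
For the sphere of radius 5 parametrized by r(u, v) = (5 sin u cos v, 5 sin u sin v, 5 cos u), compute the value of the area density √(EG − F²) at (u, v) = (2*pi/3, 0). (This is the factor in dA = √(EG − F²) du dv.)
√(EG − F²)|_{(2*pi/3, 0)} = 25*sqrt(3)/2

E = 25, F = 0, G = 25*sin(u)^2, so EG − F² = 625*sin(u)^2. Taking the positive square root: √(EG − F²) = 25*Abs(sin(u)). At (u, v) = (2*pi/3, 0): 25*sqrt(3)/2.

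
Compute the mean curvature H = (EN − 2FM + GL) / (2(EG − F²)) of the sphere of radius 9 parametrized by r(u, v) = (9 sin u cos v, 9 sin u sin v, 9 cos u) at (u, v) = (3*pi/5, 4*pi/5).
H = -1/9

With E = 81, F = 0, G = 81*sin(u)^2, L = -9*sin(u)/Abs(sin(u)), M = 0, N = -9*sin(u)^3/Abs(sin(u)), assemble
  H = (EN − 2FM + GL) / (2(EG − F²)) = -sin(u)/(9*Abs(sin(u))).
At (u, v) = (3*pi/5, 4*pi/5): H = -1/9.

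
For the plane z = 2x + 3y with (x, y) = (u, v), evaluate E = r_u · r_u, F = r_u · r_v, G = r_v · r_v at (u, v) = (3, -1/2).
E = 5;  F = 6;  G = 10

Partials: r_u = (1, 0, 2), r_v = (0, 1, 3). As functions of (u, v):
  E = r_u · r_u = 5,
  F = r_u · r_v = 6,
  G = r_v · r_v = 10.
Evaluating at (u, v) = (3, -1/2): E = 5, F = 6, G = 10.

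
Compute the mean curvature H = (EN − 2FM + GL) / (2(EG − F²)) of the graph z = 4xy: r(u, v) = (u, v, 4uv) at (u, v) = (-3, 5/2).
H = 96*sqrt(5)/1715

With E = 16*v^2 + 1, F = 16*u*v, G = 16*u^2 + 1, L = 0, M = 4/sqrt(16*u^2 + 16*v^2 + 1), N = 0, assemble
  H = (EN − 2FM + GL) / (2(EG − F²)) = -64*u*v/(16*u^2 + 16*v^2 + 1)^(3/2).
At (u, v) = (-3, 5/2): H = 96*sqrt(5)/1715.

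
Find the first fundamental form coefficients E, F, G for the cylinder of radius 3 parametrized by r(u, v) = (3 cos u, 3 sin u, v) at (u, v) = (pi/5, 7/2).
E = 9;  F = 0;  G = 1

Partials: r_u = (-3*sin(u), 3*cos(u), 0), r_v = (0, 0, 1). As functions of (u, v):
  E = r_u · r_u = 9,
  F = r_u · r_v = 0,
  G = r_v · r_v = 1.
Evaluating at (u, v) = (pi/5, 7/2): E = 9, F = 0, G = 1.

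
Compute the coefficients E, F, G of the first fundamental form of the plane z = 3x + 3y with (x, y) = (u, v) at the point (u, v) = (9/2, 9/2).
E = 10;  F = 9;  G = 10

Partials: r_u = (1, 0, 3), r_v = (0, 1, 3). As functions of (u, v):
  E = r_u · r_u = 10,
  F = r_u · r_v = 9,
  G = r_v · r_v = 10.
Evaluating at (u, v) = (9/2, 9/2): E = 10, F = 9, G = 10.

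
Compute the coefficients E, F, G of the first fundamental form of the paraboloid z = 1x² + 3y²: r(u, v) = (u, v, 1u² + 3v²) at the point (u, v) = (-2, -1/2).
E = 17;  F = 12;  G = 10

Partials: r_u = (1, 0, 2*u), r_v = (0, 1, 6*v). As functions of (u, v):
  E = r_u · r_u = 4*u^2 + 1,
  F = r_u · r_v = 12*u*v,
  G = r_v · r_v = 36*v^2 + 1.
Evaluating at (u, v) = (-2, -1/2): E = 17, F = 12, G = 10.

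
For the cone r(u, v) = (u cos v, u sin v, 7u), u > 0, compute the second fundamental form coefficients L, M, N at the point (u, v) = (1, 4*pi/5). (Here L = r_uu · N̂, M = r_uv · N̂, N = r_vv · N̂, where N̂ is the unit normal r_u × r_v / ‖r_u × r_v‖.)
L = 0;  M = 0;  N = 7*sqrt(2)/10

Compute the unit normal N̂(u, v) = (-7*sqrt(2)*u*cos(v)/(10*Abs(u)), -7*sqrt(2)*u*sin(v)/(10*Abs(u)), sqrt(2)*u/(10*Abs(u))), and the second partials r_uu, r_uv, r_vv. Take dot products:
  L(u, v) = r_uu · N̂ = 0,
  M(u, v) = r_uv · N̂ = 0,
  N(u, v) = r_vv · N̂ = 7*sqrt(2)*u^2/(10*Abs(u)).
Evaluating at (u, v) = (1, 4*pi/5):
  L = 0, M = 0, N = 7*sqrt(2)/10.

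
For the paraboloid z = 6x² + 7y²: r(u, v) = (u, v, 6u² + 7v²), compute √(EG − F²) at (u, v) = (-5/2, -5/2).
√(EG − F²)|_{(-5/2, -5/2)} = sqrt(2126)

E = 144*u^2 + 1, F = 168*u*v, G = 196*v^2 + 1; EG − F² = 144*u^2 + 196*v^2 + 1; √(EG − F²) = sqrt(144*u^2 + 196*v^2 + 1). At the given point: sqrt(2126).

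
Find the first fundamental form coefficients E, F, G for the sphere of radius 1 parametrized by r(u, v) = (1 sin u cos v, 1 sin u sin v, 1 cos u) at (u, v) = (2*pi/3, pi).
E = 1;  F = 0;  G = 3/4

Partials: r_u = (cos(u)*cos(v), sin(v)*cos(u), -sin(u)), r_v = (-sin(u)*sin(v), sin(u)*cos(v), 0). As functions of (u, v):
  E = r_u · r_u = 1,
  F = r_u · r_v = 0,
  G = r_v · r_v = sin(u)^2.
Evaluating at (u, v) = (2*pi/3, pi): E = 1, F = 0, G = 3/4.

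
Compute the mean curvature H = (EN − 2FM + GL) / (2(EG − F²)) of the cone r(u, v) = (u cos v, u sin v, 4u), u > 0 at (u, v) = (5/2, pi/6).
H = 4*sqrt(17)/85

With E = 17, F = 0, G = u^2, L = 0, M = 0, N = 4*sqrt(17)*u^2/(17*Abs(u)), assemble
  H = (EN − 2FM + GL) / (2(EG − F²)) = 2*sqrt(17)/(17*Abs(u)).
At (u, v) = (5/2, pi/6): H = 4*sqrt(17)/85.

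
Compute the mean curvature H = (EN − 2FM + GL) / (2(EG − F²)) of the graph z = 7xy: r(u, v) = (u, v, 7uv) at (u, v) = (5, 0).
H = 0

With E = 49*v^2 + 1, F = 49*u*v, G = 49*u^2 + 1, L = 0, M = 7/sqrt(49*u^2 + 49*v^2 + 1), N = 0, assemble
  H = (EN − 2FM + GL) / (2(EG − F²)) = -343*u*v/(49*u^2 + 49*v^2 + 1)^(3/2).
At (u, v) = (5, 0): H = 0.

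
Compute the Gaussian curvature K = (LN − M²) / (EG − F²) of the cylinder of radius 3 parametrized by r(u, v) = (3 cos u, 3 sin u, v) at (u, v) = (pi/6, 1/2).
K = 0

Coefficients of the first fundamental form: E = 9, F = 0, G = 1.
Coefficients of the second fundamental form: L = -3, M = 0, N = 0.
Assemble K = (LN − M²)/(EG − F²) = 0. At (u, v) = (pi/6, 1/2): K = 0.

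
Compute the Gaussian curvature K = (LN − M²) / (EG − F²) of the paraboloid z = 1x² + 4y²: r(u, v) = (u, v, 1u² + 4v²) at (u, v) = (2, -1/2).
K = 16/1089

Coefficients of the first fundamental form: E = 4*u^2 + 1, F = 16*u*v, G = 64*v^2 + 1.
Coefficients of the second fundamental form: L = 2/sqrt(4*u^2 + 64*v^2 + 1), M = 0, N = 8/sqrt(4*u^2 + 64*v^2 + 1).
Assemble K = (LN − M²)/(EG − F²) = 16/(16*u^4 + 512*u^2*v^2 + 8*u^2 + 4096*v^4 + 128*v^2 + 1). At (u, v) = (2, -1/2): K = 16/1089.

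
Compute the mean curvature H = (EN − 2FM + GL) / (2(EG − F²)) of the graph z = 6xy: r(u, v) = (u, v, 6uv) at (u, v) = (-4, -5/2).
H = -540*sqrt(802)/160801

With E = 36*v^2 + 1, F = 36*u*v, G = 36*u^2 + 1, L = 0, M = 6/sqrt(36*u^2 + 36*v^2 + 1), N = 0, assemble
  H = (EN − 2FM + GL) / (2(EG − F²)) = -216*u*v/(36*u^2 + 36*v^2 + 1)^(3/2).
At (u, v) = (-4, -5/2): H = -540*sqrt(802)/160801.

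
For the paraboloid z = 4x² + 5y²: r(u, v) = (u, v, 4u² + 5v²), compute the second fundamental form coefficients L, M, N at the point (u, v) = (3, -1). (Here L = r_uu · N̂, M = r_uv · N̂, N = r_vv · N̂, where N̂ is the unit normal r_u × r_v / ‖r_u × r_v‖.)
L = 8*sqrt(677)/677;  M = 0;  N = 10*sqrt(677)/677

Compute the unit normal N̂(u, v) = (-8*u/sqrt(64*u^2 + 100*v^2 + 1), -10*v/sqrt(64*u^2 + 100*v^2 + 1), 1/sqrt(64*u^2 + 100*v^2 + 1)), and the second partials r_uu, r_uv, r_vv. Take dot products:
  L(u, v) = r_uu · N̂ = 8/sqrt(64*u^2 + 100*v^2 + 1),
  M(u, v) = r_uv · N̂ = 0,
  N(u, v) = r_vv · N̂ = 10/sqrt(64*u^2 + 100*v^2 + 1).
Evaluating at (u, v) = (3, -1):
  L = 8*sqrt(677)/677, M = 0, N = 10*sqrt(677)/677.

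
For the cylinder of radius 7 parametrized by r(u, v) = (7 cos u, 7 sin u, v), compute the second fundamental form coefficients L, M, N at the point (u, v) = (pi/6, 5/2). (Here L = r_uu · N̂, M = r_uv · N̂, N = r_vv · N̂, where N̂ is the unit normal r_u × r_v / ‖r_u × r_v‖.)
L = -7;  M = 0;  N = 0

Compute the unit normal N̂(u, v) = (cos(u), sin(u), 0), and the second partials r_uu, r_uv, r_vv. Take dot products:
  L(u, v) = r_uu · N̂ = -7,
  M(u, v) = r_uv · N̂ = 0,
  N(u, v) = r_vv · N̂ = 0.
Evaluating at (u, v) = (pi/6, 5/2):
  L = -7, M = 0, N = 0.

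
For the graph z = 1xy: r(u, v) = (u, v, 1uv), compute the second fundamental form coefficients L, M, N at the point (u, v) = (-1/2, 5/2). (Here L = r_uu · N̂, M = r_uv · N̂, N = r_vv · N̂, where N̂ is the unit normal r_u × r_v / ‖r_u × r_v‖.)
L = 0;  M = sqrt(30)/15;  N = 0

Compute the unit normal N̂(u, v) = (-v/sqrt(u^2 + v^2 + 1), -u/sqrt(u^2 + v^2 + 1), 1/sqrt(u^2 + v^2 + 1)), and the second partials r_uu, r_uv, r_vv. Take dot products:
  L(u, v) = r_uu · N̂ = 0,
  M(u, v) = r_uv · N̂ = 1/sqrt(u^2 + v^2 + 1),
  N(u, v) = r_vv · N̂ = 0.
Evaluating at (u, v) = (-1/2, 5/2):
  L = 0, M = sqrt(30)/15, N = 0.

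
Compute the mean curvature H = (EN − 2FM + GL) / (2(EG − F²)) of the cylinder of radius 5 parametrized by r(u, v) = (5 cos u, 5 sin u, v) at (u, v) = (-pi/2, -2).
H = -1/10

With E = 25, F = 0, G = 1, L = -5, M = 0, N = 0, assemble
  H = (EN − 2FM + GL) / (2(EG − F²)) = -1/10.
At (u, v) = (-pi/2, -2): H = -1/10.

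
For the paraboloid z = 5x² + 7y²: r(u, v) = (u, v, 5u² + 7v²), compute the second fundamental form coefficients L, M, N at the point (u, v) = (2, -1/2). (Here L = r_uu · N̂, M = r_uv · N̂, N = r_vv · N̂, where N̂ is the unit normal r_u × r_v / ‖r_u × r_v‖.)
L = sqrt(2)/3;  M = 0;  N = 7*sqrt(2)/15

Compute the unit normal N̂(u, v) = (-10*u/sqrt(100*u^2 + 196*v^2 + 1), -14*v/sqrt(100*u^2 + 196*v^2 + 1), 1/sqrt(100*u^2 + 196*v^2 + 1)), and the second partials r_uu, r_uv, r_vv. Take dot products:
  L(u, v) = r_uu · N̂ = 10/sqrt(100*u^2 + 196*v^2 + 1),
  M(u, v) = r_uv · N̂ = 0,
  N(u, v) = r_vv · N̂ = 14/sqrt(100*u^2 + 196*v^2 + 1).
Evaluating at (u, v) = (2, -1/2):
  L = sqrt(2)/3, M = 0, N = 7*sqrt(2)/15.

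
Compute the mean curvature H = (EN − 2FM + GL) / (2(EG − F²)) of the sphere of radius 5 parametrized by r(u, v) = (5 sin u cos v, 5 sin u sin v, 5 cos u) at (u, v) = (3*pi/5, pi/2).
H = -1/5

With E = 25, F = 0, G = 25*sin(u)^2, L = -5*sin(u)/Abs(sin(u)), M = 0, N = -5*sin(u)^3/Abs(sin(u)), assemble
  H = (EN − 2FM + GL) / (2(EG − F²)) = -sin(u)/(5*Abs(sin(u))).
At (u, v) = (3*pi/5, pi/2): H = -1/5.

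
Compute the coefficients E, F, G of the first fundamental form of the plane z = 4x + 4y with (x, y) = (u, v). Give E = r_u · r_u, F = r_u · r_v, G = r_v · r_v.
E = 17;  F = 16;  G = 17

Compute partials: r_u = (1, 0, 4), r_v = (0, 1, 4). Then
  E = r_u · r_u = 17,
  F = r_u · r_v = 16,
  G = r_v · r_v = 17.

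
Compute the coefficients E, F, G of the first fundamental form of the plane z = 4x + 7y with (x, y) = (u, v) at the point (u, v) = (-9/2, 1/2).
E = 17;  F = 28;  G = 50

Partials: r_u = (1, 0, 4), r_v = (0, 1, 7). As functions of (u, v):
  E = r_u · r_u = 17,
  F = r_u · r_v = 28,
  G = r_v · r_v = 50.
Evaluating at (u, v) = (-9/2, 1/2): E = 17, F = 28, G = 50.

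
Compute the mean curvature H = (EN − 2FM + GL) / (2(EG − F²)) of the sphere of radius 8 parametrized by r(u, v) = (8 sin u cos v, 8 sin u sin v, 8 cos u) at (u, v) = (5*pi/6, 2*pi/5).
H = -1/8

With E = 64, F = 0, G = 64*sin(u)^2, L = -8*sin(u)/Abs(sin(u)), M = 0, N = -8*sin(u)^3/Abs(sin(u)), assemble
  H = (EN − 2FM + GL) / (2(EG − F²)) = -sin(u)/(8*Abs(sin(u))).
At (u, v) = (5*pi/6, 2*pi/5): H = -1/8.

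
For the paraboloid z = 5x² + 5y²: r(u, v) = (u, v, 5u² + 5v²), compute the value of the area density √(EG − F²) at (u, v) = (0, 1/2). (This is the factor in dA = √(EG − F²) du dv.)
√(EG − F²)|_{(0, 1/2)} = sqrt(26)

E = 100*u^2 + 1, F = 100*u*v, G = 100*v^2 + 1, so EG − F² = 100*u^2 + 100*v^2 + 1. Taking the positive square root: √(EG − F²) = sqrt(100*u^2 + 100*v^2 + 1). At (u, v) = (0, 1/2): sqrt(26).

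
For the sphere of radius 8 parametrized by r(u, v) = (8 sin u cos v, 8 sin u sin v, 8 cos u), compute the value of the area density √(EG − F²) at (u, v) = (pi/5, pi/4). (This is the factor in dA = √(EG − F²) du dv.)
√(EG − F²)|_{(pi/5, pi/4)} = 16*sqrt(10 - 2*sqrt(5))

E = 64, F = 0, G = 64*sin(u)^2, so EG − F² = 4096*sin(u)^2. Taking the positive square root: √(EG − F²) = 64*Abs(sin(u)). At (u, v) = (pi/5, pi/4): 16*sqrt(10 - 2*sqrt(5)).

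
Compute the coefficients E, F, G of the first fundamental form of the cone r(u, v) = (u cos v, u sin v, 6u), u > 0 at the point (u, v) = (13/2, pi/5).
E = 37;  F = 0;  G = 169/4

Partials: r_u = (cos(v), sin(v), 6), r_v = (-u*sin(v), u*cos(v), 0). As functions of (u, v):
  E = r_u · r_u = 37,
  F = r_u · r_v = 0,
  G = r_v · r_v = u^2.
Evaluating at (u, v) = (13/2, pi/5): E = 37, F = 0, G = 169/4.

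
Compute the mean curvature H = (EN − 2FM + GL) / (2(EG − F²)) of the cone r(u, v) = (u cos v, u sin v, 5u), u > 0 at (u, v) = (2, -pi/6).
H = 5*sqrt(26)/104

With E = 26, F = 0, G = u^2, L = 0, M = 0, N = 5*sqrt(26)*u^2/(26*Abs(u)), assemble
  H = (EN − 2FM + GL) / (2(EG − F²)) = 5*sqrt(26)/(52*Abs(u)).
At (u, v) = (2, -pi/6): H = 5*sqrt(26)/104.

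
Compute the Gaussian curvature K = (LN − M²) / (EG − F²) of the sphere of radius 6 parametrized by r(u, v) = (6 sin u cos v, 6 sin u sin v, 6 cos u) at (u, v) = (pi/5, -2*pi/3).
K = 1/36

Coefficients of the first fundamental form: E = 36, F = 0, G = 36*sin(u)^2.
Coefficients of the second fundamental form: L = -6*sin(u)/Abs(sin(u)), M = 0, N = -6*sin(u)^3/Abs(sin(u)).
Assemble K = (LN − M²)/(EG − F²) = 1/36. At (u, v) = (pi/5, -2*pi/3): K = 1/36.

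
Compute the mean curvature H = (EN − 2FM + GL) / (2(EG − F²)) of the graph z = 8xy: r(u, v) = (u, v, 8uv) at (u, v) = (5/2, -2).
H = 2560*sqrt(73)/143883

With E = 64*v^2 + 1, F = 64*u*v, G = 64*u^2 + 1, L = 0, M = 8/sqrt(64*u^2 + 64*v^2 + 1), N = 0, assemble
  H = (EN − 2FM + GL) / (2(EG − F²)) = -512*u*v/(64*u^2 + 64*v^2 + 1)^(3/2).
At (u, v) = (5/2, -2): H = 2560*sqrt(73)/143883.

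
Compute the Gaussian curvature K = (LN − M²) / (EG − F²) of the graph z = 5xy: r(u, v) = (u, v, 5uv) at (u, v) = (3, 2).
K = -25/106276

Coefficients of the first fundamental form: E = 25*v^2 + 1, F = 25*u*v, G = 25*u^2 + 1.
Coefficients of the second fundamental form: L = 0, M = 5/sqrt(25*u^2 + 25*v^2 + 1), N = 0.
Assemble K = (LN − M²)/(EG − F²) = -25/(625*u^4 + 1250*u^2*v^2 + 50*u^2 + 625*v^4 + 50*v^2 + 1). At (u, v) = (3, 2): K = -25/106276.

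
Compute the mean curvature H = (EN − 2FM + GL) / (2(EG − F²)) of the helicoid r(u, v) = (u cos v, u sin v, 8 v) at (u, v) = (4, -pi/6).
H = 0

With E = 1, F = 0, G = u^2 + 64, L = 0, M = -8/sqrt(u^2 + 64), N = 0, assemble
  H = (EN − 2FM + GL) / (2(EG − F²)) = 0.
At (u, v) = (4, -pi/6): H = 0.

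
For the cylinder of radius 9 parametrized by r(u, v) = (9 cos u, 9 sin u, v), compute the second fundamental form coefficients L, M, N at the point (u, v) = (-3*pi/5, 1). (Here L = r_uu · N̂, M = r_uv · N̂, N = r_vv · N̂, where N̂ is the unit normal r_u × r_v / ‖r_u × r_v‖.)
L = -9;  M = 0;  N = 0

Compute the unit normal N̂(u, v) = (cos(u), sin(u), 0), and the second partials r_uu, r_uv, r_vv. Take dot products:
  L(u, v) = r_uu · N̂ = -9,
  M(u, v) = r_uv · N̂ = 0,
  N(u, v) = r_vv · N̂ = 0.
Evaluating at (u, v) = (-3*pi/5, 1):
  L = -9, M = 0, N = 0.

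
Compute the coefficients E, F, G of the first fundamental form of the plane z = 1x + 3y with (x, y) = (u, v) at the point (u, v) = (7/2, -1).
E = 2;  F = 3;  G = 10

Partials: r_u = (1, 0, 1), r_v = (0, 1, 3). As functions of (u, v):
  E = r_u · r_u = 2,
  F = r_u · r_v = 3,
  G = r_v · r_v = 10.
Evaluating at (u, v) = (7/2, -1): E = 2, F = 3, G = 10.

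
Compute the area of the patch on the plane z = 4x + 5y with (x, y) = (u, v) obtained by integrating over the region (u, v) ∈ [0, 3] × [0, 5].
Area = 15*sqrt(42)

Area = ∫∫ √(EG − F²) du dv with √(EG − F²) = sqrt(42). Integrating over [0, 3] × [0, 5] gives 15*sqrt(42).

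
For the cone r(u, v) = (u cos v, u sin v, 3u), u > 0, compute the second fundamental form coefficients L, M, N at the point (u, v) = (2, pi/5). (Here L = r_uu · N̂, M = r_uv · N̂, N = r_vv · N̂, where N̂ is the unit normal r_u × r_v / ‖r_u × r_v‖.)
L = 0;  M = 0;  N = 3*sqrt(10)/5

Compute the unit normal N̂(u, v) = (-3*sqrt(10)*u*cos(v)/(10*Abs(u)), -3*sqrt(10)*u*sin(v)/(10*Abs(u)), sqrt(10)*u/(10*Abs(u))), and the second partials r_uu, r_uv, r_vv. Take dot products:
  L(u, v) = r_uu · N̂ = 0,
  M(u, v) = r_uv · N̂ = 0,
  N(u, v) = r_vv · N̂ = 3*sqrt(10)*u^2/(10*Abs(u)).
Evaluating at (u, v) = (2, pi/5):
  L = 0, M = 0, N = 3*sqrt(10)/5.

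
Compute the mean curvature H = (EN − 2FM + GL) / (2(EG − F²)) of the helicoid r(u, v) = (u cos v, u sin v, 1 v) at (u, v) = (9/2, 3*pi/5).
H = 0

With E = 1, F = 0, G = u^2 + 1, L = 0, M = -1/sqrt(u^2 + 1), N = 0, assemble
  H = (EN − 2FM + GL) / (2(EG − F²)) = 0.
At (u, v) = (9/2, 3*pi/5): H = 0.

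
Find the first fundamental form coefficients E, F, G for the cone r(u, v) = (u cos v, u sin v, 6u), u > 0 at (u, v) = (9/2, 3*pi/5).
E = 37;  F = 0;  G = 81/4

Partials: r_u = (cos(v), sin(v), 6), r_v = (-u*sin(v), u*cos(v), 0). As functions of (u, v):
  E = r_u · r_u = 37,
  F = r_u · r_v = 0,
  G = r_v · r_v = u^2.
Evaluating at (u, v) = (9/2, 3*pi/5): E = 37, F = 0, G = 81/4.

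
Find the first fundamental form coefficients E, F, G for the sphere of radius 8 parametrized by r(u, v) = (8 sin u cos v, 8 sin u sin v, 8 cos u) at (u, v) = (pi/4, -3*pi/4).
E = 64;  F = 0;  G = 32

Partials: r_u = (8*cos(u)*cos(v), 8*sin(v)*cos(u), -8*sin(u)), r_v = (-8*sin(u)*sin(v), 8*sin(u)*cos(v), 0). As functions of (u, v):
  E = r_u · r_u = 64,
  F = r_u · r_v = 0,
  G = r_v · r_v = 64*sin(u)^2.
Evaluating at (u, v) = (pi/4, -3*pi/4): E = 64, F = 0, G = 32.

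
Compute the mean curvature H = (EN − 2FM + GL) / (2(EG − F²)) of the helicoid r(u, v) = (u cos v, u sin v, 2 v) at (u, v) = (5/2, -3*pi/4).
H = 0

With E = 1, F = 0, G = u^2 + 4, L = 0, M = -2/sqrt(u^2 + 4), N = 0, assemble
  H = (EN − 2FM + GL) / (2(EG − F²)) = 0.
At (u, v) = (5/2, -3*pi/4): H = 0.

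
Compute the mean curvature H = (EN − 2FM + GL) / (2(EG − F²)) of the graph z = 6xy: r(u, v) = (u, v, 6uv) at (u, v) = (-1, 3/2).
H = 81*sqrt(118)/3481

With E = 36*v^2 + 1, F = 36*u*v, G = 36*u^2 + 1, L = 0, M = 6/sqrt(36*u^2 + 36*v^2 + 1), N = 0, assemble
  H = (EN − 2FM + GL) / (2(EG − F²)) = -216*u*v/(36*u^2 + 36*v^2 + 1)^(3/2).
At (u, v) = (-1, 3/2): H = 81*sqrt(118)/3481.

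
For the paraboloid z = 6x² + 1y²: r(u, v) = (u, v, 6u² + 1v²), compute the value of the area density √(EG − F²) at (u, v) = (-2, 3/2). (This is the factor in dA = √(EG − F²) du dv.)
√(EG − F²)|_{(-2, 3/2)} = sqrt(586)

E = 144*u^2 + 1, F = 24*u*v, G = 4*v^2 + 1, so EG − F² = 144*u^2 + 4*v^2 + 1. Taking the positive square root: √(EG − F²) = sqrt(144*u^2 + 4*v^2 + 1). At (u, v) = (-2, 3/2): sqrt(586).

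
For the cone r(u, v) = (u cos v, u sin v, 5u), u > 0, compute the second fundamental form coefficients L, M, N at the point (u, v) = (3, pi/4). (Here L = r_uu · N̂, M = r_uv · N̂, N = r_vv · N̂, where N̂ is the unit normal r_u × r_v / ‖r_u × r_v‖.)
L = 0;  M = 0;  N = 15*sqrt(26)/26

Compute the unit normal N̂(u, v) = (-5*sqrt(26)*u*cos(v)/(26*Abs(u)), -5*sqrt(26)*u*sin(v)/(26*Abs(u)), sqrt(26)*u/(26*Abs(u))), and the second partials r_uu, r_uv, r_vv. Take dot products:
  L(u, v) = r_uu · N̂ = 0,
  M(u, v) = r_uv · N̂ = 0,
  N(u, v) = r_vv · N̂ = 5*sqrt(26)*u^2/(26*Abs(u)).
Evaluating at (u, v) = (3, pi/4):
  L = 0, M = 0, N = 15*sqrt(26)/26.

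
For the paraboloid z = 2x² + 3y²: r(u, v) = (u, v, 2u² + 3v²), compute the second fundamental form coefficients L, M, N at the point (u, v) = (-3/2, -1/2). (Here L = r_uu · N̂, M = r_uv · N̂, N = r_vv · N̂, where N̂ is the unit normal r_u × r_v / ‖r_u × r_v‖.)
L = 2*sqrt(46)/23;  M = 0;  N = 3*sqrt(46)/23

Compute the unit normal N̂(u, v) = (-4*u/sqrt(16*u^2 + 36*v^2 + 1), -6*v/sqrt(16*u^2 + 36*v^2 + 1), 1/sqrt(16*u^2 + 36*v^2 + 1)), and the second partials r_uu, r_uv, r_vv. Take dot products:
  L(u, v) = r_uu · N̂ = 4/sqrt(16*u^2 + 36*v^2 + 1),
  M(u, v) = r_uv · N̂ = 0,
  N(u, v) = r_vv · N̂ = 6/sqrt(16*u^2 + 36*v^2 + 1).
Evaluating at (u, v) = (-3/2, -1/2):
  L = 2*sqrt(46)/23, M = 0, N = 3*sqrt(46)/23.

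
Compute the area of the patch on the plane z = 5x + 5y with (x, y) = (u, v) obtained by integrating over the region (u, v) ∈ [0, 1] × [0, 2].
Area = 2*sqrt(51)

Area = ∫∫ √(EG − F²) du dv with √(EG − F²) = sqrt(51). Integrating over [0, 1] × [0, 2] gives 2*sqrt(51).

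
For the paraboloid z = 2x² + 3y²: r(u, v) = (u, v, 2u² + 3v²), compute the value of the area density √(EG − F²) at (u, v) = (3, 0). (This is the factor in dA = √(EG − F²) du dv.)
√(EG − F²)|_{(3, 0)} = sqrt(145)

E = 16*u^2 + 1, F = 24*u*v, G = 36*v^2 + 1, so EG − F² = 16*u^2 + 36*v^2 + 1. Taking the positive square root: √(EG − F²) = sqrt(16*u^2 + 36*v^2 + 1). At (u, v) = (3, 0): sqrt(145).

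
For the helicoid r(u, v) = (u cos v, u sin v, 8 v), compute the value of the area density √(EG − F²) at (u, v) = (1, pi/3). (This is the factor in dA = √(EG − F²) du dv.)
√(EG − F²)|_{(1, pi/3)} = sqrt(65)

E = 1, F = 0, G = u^2 + 64, so EG − F² = u^2 + 64. Taking the positive square root: √(EG − F²) = sqrt(u^2 + 64). At (u, v) = (1, pi/3): sqrt(65).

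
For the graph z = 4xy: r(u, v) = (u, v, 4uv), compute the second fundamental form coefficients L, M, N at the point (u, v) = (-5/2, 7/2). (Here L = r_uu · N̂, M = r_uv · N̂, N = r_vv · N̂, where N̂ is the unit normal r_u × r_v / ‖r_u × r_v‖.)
L = 0;  M = 4*sqrt(33)/99;  N = 0

Compute the unit normal N̂(u, v) = (-4*v/sqrt(16*u^2 + 16*v^2 + 1), -4*u/sqrt(16*u^2 + 16*v^2 + 1), 1/sqrt(16*u^2 + 16*v^2 + 1)), and the second partials r_uu, r_uv, r_vv. Take dot products:
  L(u, v) = r_uu · N̂ = 0,
  M(u, v) = r_uv · N̂ = 4/sqrt(16*u^2 + 16*v^2 + 1),
  N(u, v) = r_vv · N̂ = 0.
Evaluating at (u, v) = (-5/2, 7/2):
  L = 0, M = 4*sqrt(33)/99, N = 0.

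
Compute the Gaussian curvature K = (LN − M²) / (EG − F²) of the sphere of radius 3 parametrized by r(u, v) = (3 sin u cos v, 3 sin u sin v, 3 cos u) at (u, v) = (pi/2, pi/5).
K = 1/9

Coefficients of the first fundamental form: E = 9, F = 0, G = 9*sin(u)^2.
Coefficients of the second fundamental form: L = -3*sin(u)/Abs(sin(u)), M = 0, N = -3*sin(u)^3/Abs(sin(u)).
Assemble K = (LN − M²)/(EG − F²) = 1/9. At (u, v) = (pi/2, pi/5): K = 1/9.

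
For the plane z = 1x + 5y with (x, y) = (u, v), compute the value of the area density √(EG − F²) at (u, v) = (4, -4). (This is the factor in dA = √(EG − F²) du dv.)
√(EG − F²)|_{(4, -4)} = 3*sqrt(3)

E = 2, F = 5, G = 26, so EG − F² = 27. Taking the positive square root: √(EG − F²) = 3*sqrt(3). At (u, v) = (4, -4): 3*sqrt(3).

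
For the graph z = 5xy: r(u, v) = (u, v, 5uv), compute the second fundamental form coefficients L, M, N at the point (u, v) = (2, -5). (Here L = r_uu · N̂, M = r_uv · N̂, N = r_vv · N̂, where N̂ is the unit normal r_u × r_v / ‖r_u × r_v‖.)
L = 0;  M = 5*sqrt(6)/66;  N = 0

Compute the unit normal N̂(u, v) = (-5*v/sqrt(25*u^2 + 25*v^2 + 1), -5*u/sqrt(25*u^2 + 25*v^2 + 1), 1/sqrt(25*u^2 + 25*v^2 + 1)), and the second partials r_uu, r_uv, r_vv. Take dot products:
  L(u, v) = r_uu · N̂ = 0,
  M(u, v) = r_uv · N̂ = 5/sqrt(25*u^2 + 25*v^2 + 1),
  N(u, v) = r_vv · N̂ = 0.
Evaluating at (u, v) = (2, -5):
  L = 0, M = 5*sqrt(6)/66, N = 0.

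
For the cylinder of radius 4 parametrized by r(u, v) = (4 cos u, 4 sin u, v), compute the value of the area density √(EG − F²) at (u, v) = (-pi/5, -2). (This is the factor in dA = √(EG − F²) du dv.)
√(EG − F²)|_{(-pi/5, -2)} = 4

E = 16, F = 0, G = 1, so EG − F² = 16. Taking the positive square root: √(EG − F²) = 4. At (u, v) = (-pi/5, -2): 4.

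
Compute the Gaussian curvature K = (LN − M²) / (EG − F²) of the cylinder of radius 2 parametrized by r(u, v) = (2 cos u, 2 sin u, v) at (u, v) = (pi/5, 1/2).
K = 0

Coefficients of the first fundamental form: E = 4, F = 0, G = 1.
Coefficients of the second fundamental form: L = -2, M = 0, N = 0.
Assemble K = (LN − M²)/(EG − F²) = 0. At (u, v) = (pi/5, 1/2): K = 0.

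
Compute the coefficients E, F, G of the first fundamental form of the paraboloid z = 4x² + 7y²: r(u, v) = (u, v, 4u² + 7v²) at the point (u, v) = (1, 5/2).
E = 65;  F = 280;  G = 1226

Partials: r_u = (1, 0, 8*u), r_v = (0, 1, 14*v). As functions of (u, v):
  E = r_u · r_u = 64*u^2 + 1,
  F = r_u · r_v = 112*u*v,
  G = r_v · r_v = 196*v^2 + 1.
Evaluating at (u, v) = (1, 5/2): E = 65, F = 280, G = 1226.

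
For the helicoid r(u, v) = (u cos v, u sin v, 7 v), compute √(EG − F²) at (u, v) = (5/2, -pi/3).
√(EG − F²)|_{(5/2, -pi/3)} = sqrt(221)/2

E = 1, F = 0, G = u^2 + 49; EG − F² = u^2 + 49; √(EG − F²) = sqrt(u^2 + 49). At the given point: sqrt(221)/2.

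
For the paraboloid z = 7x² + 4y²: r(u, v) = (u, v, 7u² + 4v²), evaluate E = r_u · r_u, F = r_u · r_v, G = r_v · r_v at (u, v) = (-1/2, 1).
E = 50;  F = -56;  G = 65

Partials: r_u = (1, 0, 14*u), r_v = (0, 1, 8*v). As functions of (u, v):
  E = r_u · r_u = 196*u^2 + 1,
  F = r_u · r_v = 112*u*v,
  G = r_v · r_v = 64*v^2 + 1.
Evaluating at (u, v) = (-1/2, 1): E = 50, F = -56, G = 65.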